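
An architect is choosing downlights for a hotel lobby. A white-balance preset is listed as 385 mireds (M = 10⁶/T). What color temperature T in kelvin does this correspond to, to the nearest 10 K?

T = 10⁶ / 385 = 2597.40 K → 2600 K.

2600 K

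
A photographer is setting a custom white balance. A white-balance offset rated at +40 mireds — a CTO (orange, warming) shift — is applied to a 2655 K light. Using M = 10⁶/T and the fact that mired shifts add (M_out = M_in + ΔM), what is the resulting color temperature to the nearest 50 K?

M_in = 10⁶/2655 = 376.65 mireds.
M_out = 376.65 + (+40) = 416.65 mireds.
T_out = 10⁶/416.65 = 2400.1 K → 2400 K.

2400 K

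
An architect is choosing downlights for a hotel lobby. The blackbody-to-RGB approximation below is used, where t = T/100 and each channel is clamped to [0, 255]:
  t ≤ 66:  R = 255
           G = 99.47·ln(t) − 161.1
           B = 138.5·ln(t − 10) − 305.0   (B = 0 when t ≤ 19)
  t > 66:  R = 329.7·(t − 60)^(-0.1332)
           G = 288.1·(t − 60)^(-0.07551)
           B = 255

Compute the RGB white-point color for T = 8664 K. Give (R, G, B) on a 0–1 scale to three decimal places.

(0.835, 0.882, 1.000)

t = 8664/100 = 86.64; the t > 66 branch applies.
R = 329.7·(86.64 − 60)^(-0.1332) = 329.7·26.64^(-0.1332) = 329.7·0.64583 = 212.930.
G = 288.1·(86.64 − 60)^(-0.07551) = 288.1·26.64^(-0.07551) = 288.1·0.78047 = 224.854.
B = 255 by definition for t > 66.
Dividing each by 255: (0.8350, 0.8818, 1.0000) → (0.835, 0.882, 1.000).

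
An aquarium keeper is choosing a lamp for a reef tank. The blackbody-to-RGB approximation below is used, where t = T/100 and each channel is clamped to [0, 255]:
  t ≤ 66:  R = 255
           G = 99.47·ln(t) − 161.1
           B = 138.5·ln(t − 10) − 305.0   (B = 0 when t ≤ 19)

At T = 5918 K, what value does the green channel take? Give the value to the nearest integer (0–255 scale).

t = 5918/100 = 59.18; the t ≤ 66 branch applies.
G = 99.47·ln 59.18 − 161.1 = 99.47·4.0806 − 161.1 = 244.796.
Rounded: 245.

245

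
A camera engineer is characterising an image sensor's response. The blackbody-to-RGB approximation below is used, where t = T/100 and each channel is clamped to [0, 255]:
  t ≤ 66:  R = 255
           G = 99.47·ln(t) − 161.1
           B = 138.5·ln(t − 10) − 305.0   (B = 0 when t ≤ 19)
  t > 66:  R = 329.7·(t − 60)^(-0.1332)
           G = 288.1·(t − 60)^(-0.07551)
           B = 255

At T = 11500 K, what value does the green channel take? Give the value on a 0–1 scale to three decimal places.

0.835

t = 11500/100 = 115; the t > 66 branch applies.
G = 288.1·(115 − 60)^(-0.07551) = 288.1·55^(-0.07551) = 288.1·0.73890 = 212.877.
On a 0–1 scale: 212.877/255 = 0.8348 → 0.835.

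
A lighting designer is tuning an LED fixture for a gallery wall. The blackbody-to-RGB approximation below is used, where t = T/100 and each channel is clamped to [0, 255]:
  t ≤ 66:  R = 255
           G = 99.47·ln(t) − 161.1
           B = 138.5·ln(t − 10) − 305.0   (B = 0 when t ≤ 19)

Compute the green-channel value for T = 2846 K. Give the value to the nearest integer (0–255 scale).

172

t = 2846/100 = 28.46; the t ≤ 66 branch applies.
G = 99.47·ln 28.46 − 161.1 = 99.47·3.3485 − 161.1 = 171.975.
Rounded: 172.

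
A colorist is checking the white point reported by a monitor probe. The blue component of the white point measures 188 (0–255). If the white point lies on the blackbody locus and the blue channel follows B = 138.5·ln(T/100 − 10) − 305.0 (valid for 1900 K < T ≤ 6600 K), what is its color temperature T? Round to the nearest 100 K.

4500 K

ln(t − 10) = (188 + 305.0) / 138.5 = 3.5596.
t − 10 = e^3.5596 = 35.148, so t = 45.148.
T = 100·t = 4515 K → 4500 K to the nearest 100 K.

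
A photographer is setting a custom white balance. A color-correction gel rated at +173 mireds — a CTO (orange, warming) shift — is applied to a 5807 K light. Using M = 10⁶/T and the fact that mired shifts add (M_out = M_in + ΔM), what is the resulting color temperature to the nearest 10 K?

M_in = 10⁶/5807 = 172.21 mireds.
M_out = 172.21 + (+173) = 345.21 mireds.
T_out = 10⁶/345.21 = 2896.8 K → 2900 K.

2900 K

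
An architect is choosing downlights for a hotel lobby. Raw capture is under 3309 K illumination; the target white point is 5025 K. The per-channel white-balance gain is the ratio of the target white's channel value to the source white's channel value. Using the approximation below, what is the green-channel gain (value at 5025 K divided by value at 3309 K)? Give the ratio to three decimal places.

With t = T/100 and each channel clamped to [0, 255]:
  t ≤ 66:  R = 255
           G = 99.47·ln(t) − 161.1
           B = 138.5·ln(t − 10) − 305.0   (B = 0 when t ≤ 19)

1.222

At 3309 K (t = 33.09):
  G = 99.47·ln 33.09 − 161.1 = 99.47·3.4992 − 161.1 = 186.969.
At 5025 K (t = 50.25):
  G = 99.47·ln 50.25 − 161.1 = 99.47·3.9170 − 161.1 = 228.525.
Gain = 228.525 / 186.969 = 1.2223 → 1.222.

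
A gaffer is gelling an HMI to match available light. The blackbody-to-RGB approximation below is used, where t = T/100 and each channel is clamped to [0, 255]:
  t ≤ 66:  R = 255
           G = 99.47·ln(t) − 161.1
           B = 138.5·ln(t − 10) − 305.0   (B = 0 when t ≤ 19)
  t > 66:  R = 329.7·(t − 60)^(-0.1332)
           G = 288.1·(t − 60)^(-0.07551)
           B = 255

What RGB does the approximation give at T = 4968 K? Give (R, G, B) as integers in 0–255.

t = 4968/100 = 49.68; the t ≤ 66 branch applies.
R = 255 by definition for t ≤ 66.
G = 99.47·ln 49.68 − 161.1 = 99.47·3.9056 − 161.1 = 227.390.
B = 138.5·ln(49.68 − 10) − 305.0 = 138.5·ln 39.68 − 305.0 = 138.5·3.6808 − 305.0 = 204.797.
Rounded: (255, 227, 205).

(255, 227, 205)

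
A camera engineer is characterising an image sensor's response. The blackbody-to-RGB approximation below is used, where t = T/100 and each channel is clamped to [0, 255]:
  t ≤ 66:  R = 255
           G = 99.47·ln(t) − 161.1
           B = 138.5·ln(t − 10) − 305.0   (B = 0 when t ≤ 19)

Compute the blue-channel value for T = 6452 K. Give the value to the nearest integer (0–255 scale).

249

t = 6452/100 = 64.52; the t ≤ 66 branch applies.
B = 138.5·ln(64.52 − 10) − 305.0 = 138.5·ln 54.52 − 305.0 = 138.5·3.9986 − 305.0 = 248.802.
Rounded: 249.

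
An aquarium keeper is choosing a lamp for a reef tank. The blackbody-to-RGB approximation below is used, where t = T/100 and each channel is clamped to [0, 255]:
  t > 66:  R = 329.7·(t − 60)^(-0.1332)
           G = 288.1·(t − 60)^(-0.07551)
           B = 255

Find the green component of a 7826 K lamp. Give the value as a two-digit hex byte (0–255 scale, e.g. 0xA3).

0xE7

t = 7826/100 = 78.26; the t > 66 branch applies.
G = 288.1·(78.26 − 60)^(-0.07551) = 288.1·18.26^(-0.07551) = 288.1·0.80305 = 231.359.
Rounded: 231; in hex, 0xE7.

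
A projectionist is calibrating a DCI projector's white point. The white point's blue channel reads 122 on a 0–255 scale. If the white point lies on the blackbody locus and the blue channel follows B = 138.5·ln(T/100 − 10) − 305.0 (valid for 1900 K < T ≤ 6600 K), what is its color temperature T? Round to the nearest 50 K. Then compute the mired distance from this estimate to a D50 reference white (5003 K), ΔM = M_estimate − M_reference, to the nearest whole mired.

+113 mireds

ln(t − 10) = (122 + 305.0) / 138.5 = 3.0830.
t − 10 = e^3.0830 = 21.824, so t = 31.824.
T = 100·t = 3182 K → 3200 K to the nearest 50 K.
M_estimate = 10⁶/3200 = 312.50; M_reference = 10⁶/5003 = 199.88.
ΔM = 312.50 − 199.88 = 112.62 → +113 mireds.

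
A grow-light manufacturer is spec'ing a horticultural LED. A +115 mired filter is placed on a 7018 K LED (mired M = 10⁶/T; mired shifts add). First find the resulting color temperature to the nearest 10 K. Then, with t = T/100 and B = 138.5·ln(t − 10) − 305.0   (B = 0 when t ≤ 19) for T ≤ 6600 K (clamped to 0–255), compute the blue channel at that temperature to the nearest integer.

M_in = 10⁶/7018 = 142.49; M_out = 142.49 + (+115) = 257.49.
T_out = 10⁶/257.49 = 3883.6 K → 3880 K; t = 38.8.
B = 138.5·ln(38.8 − 10) − 305.0 = 138.5·ln 28.8 − 305.0 = 138.5·3.3604 − 305.0 = 160.412.
Rounded: 160.

160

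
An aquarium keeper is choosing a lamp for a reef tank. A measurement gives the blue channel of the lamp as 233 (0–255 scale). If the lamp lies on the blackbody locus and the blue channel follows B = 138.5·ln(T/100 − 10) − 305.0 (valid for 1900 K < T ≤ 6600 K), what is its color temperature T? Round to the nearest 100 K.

ln(t − 10) = (233 + 305.0) / 138.5 = 3.8845.
t − 10 = e^3.8845 = 48.641, so t = 58.641.
T = 100·t = 5864 K → 5900 K to the nearest 100 K.

5900 K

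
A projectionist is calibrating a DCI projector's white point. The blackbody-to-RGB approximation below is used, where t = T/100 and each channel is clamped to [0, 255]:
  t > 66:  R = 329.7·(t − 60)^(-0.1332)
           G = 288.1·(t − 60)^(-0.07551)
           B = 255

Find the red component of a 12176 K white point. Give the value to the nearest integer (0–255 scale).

t = 12176/100 = 121.76; the t > 66 branch applies.
R = 329.7·(121.76 − 60)^(-0.1332) = 329.7·61.76^(-0.1332) = 329.7·0.57740 = 190.369.
Rounded: 190.

190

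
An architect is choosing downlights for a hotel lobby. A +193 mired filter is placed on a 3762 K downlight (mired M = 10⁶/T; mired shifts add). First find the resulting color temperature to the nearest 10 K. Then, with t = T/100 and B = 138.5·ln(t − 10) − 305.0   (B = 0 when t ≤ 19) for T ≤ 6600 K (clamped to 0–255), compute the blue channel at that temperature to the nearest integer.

37

M_in = 10⁶/3762 = 265.82; M_out = 265.82 + (+193) = 458.82.
T_out = 10⁶/458.82 = 2179.5 K → 2180 K; t = 21.8.
B = 138.5·ln(21.8 − 10) − 305.0 = 138.5·ln 11.8 − 305.0 = 138.5·2.4681 − 305.0 = 36.832.
Rounded: 37.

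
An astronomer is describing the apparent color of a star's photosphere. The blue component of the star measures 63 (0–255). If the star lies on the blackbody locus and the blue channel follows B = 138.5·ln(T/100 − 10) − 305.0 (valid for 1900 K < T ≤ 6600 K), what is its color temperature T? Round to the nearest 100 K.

2400 K

ln(t − 10) = (63 + 305.0) / 138.5 = 2.6570.
t − 10 = e^2.6570 = 14.254, so t = 24.254.
T = 100·t = 2425 K → 2400 K to the nearest 100 K.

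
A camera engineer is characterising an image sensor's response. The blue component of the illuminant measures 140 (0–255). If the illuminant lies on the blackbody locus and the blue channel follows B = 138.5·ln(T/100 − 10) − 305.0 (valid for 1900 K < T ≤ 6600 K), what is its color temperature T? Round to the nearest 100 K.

3500 K

ln(t − 10) = (140 + 305.0) / 138.5 = 3.2130.
t − 10 = e^3.2130 = 24.853, so t = 34.853.
T = 100·t = 3485 K → 3500 K to the nearest 100 K.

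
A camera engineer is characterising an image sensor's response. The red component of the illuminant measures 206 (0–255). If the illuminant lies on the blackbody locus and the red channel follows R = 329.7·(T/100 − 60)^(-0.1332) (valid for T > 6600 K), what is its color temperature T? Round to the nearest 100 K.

9400 K

(t − 60)^(-0.1332) = 206/329.7 = 0.62481.
t − 60 = 0.62481^(1/-0.1332) = 0.62481^(-7.508) = 34.152, so t = 94.152.
T = 100·t = 9415 K → 9400 K to the nearest 100 K.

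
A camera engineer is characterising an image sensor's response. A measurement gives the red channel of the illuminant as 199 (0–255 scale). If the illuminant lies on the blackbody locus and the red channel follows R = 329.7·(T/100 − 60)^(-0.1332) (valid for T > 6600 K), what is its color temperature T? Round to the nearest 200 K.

10400 K

(t − 60)^(-0.1332) = 199/329.7 = 0.60358.
t − 60 = 0.60358^(1/-0.1332) = 0.60358^(-7.508) = 44.273, so t = 104.273.
T = 100·t = 10427 K → 10400 K to the nearest 200 K.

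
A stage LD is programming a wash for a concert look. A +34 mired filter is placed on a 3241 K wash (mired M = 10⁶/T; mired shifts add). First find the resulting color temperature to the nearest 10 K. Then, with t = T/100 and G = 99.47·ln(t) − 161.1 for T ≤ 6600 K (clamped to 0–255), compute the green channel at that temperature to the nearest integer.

M_in = 10⁶/3241 = 308.55; M_out = 308.55 + (+34) = 342.55.
T_out = 10⁶/342.55 = 2919.3 K → 2920 K; t = 29.2.
G = 99.47·ln 29.2 − 161.1 = 99.47·3.3742 − 161.1 = 174.529.
Rounded: 175.

175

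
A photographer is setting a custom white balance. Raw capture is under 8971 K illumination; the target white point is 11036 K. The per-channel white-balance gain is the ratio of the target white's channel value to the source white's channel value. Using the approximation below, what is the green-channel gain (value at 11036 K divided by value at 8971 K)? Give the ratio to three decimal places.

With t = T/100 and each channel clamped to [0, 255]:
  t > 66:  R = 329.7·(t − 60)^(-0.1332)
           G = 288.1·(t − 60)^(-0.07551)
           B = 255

0.961

At 8971 K (t = 89.71):
  G = 288.1·(89.71 − 60)^(-0.07551) = 288.1·29.71^(-0.07551) = 288.1·0.77407 = 223.010.
At 11036 K (t = 110.36):
  G = 288.1·(110.36 − 60)^(-0.07551) = 288.1·50.36^(-0.07551) = 288.1·0.74383 = 214.298.
Gain = 214.298 / 223.010 = 0.9609 → 0.961.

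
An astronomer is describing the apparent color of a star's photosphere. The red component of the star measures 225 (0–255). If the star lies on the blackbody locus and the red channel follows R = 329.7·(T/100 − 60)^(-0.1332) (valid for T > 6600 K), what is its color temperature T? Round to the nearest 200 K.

7800 K

(t − 60)^(-0.1332) = 225/329.7 = 0.68244.
t − 60 = 0.68244^(1/-0.1332) = 0.68244^(-7.508) = 17.610, so t = 77.610.
T = 100·t = 7761 K → 7800 K to the nearest 200 K.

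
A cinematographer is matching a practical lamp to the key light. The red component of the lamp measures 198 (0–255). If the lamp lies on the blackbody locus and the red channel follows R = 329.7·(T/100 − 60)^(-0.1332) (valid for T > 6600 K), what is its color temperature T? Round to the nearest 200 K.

(t − 60)^(-0.1332) = 198/329.7 = 0.60055.
t − 60 = 0.60055^(1/-0.1332) = 0.60055^(-7.508) = 45.980, so t = 105.980.
T = 100·t = 10598 K → 10600 K to the nearest 200 K.

10600 K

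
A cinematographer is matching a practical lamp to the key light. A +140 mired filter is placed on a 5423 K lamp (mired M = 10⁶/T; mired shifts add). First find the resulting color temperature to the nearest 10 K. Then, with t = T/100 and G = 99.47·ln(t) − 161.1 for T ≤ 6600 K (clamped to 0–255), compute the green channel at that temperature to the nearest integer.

180

M_in = 10⁶/5423 = 184.40; M_out = 184.40 + (+140) = 324.40.
T_out = 10⁶/324.40 = 3082.6 K → 3080 K; t = 30.8.
G = 99.47·ln 30.8 − 161.1 = 99.47·3.4275 − 161.1 = 179.835.
Rounded: 180.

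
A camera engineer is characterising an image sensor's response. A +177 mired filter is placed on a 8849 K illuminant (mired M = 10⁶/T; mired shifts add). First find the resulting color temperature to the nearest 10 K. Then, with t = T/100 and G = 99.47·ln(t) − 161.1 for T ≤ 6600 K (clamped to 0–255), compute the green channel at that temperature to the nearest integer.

191

M_in = 10⁶/8849 = 113.01; M_out = 113.01 + (+177) = 290.01.
T_out = 10⁶/290.01 = 3448.2 K → 3450 K; t = 34.5.
G = 99.47·ln 34.5 − 161.1 = 99.47·3.5410 − 161.1 = 191.119.
Rounded: 191.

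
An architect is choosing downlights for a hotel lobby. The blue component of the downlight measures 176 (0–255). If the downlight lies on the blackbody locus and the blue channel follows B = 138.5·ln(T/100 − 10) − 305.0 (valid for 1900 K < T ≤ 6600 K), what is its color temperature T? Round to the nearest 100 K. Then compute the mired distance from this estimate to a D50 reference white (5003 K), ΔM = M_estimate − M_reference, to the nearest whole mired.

ln(t − 10) = (176 + 305.0) / 138.5 = 3.4729.
t − 10 = e^3.4729 = 32.231, so t = 42.231.
T = 100·t = 4223 K → 4200 K to the nearest 100 K.
M_estimate = 10⁶/4200 = 238.10; M_reference = 10⁶/5003 = 199.88.
ΔM = 238.10 − 199.88 = 38.22 → +38 mireds.

+38 mireds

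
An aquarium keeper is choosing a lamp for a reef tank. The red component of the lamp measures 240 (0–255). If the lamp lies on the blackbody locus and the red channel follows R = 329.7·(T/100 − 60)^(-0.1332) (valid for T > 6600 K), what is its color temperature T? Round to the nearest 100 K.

7100 K

(t − 60)^(-0.1332) = 240/329.7 = 0.72793.
t − 60 = 0.72793^(1/-0.1332) = 0.72793^(-7.508) = 10.848, so t = 70.848.
T = 100·t = 7085 K → 7100 K to the nearest 100 K.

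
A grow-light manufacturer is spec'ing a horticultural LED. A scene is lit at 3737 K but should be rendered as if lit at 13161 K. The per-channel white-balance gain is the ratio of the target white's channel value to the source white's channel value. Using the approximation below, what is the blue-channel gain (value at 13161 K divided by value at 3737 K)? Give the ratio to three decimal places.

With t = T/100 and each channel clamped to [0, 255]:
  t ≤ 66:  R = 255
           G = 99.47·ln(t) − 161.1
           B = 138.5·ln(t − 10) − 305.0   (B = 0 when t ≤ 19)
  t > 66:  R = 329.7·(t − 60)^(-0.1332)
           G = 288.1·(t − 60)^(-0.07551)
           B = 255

At 3737 K (t = 37.37):
  B = 138.5·ln(37.37 − 10) − 305.0 = 138.5·ln 27.37 − 305.0 = 138.5·3.3094 − 305.0 = 153.358.
At 13161 K (t = 131.61):
  B = 255 by definition for t > 66.
Gain = 255.000 / 153.358 = 1.6628 → 1.663.

1.663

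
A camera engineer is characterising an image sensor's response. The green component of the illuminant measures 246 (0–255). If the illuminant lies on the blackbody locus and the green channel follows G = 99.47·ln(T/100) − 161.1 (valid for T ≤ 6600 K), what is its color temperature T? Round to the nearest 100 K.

6000 K

ln t = (246 + 161.1) / 99.47 = 4.0927.
t = e^4.0927 = 59.901.
T = 100·t = 5990 K → 6000 K to the nearest 100 K.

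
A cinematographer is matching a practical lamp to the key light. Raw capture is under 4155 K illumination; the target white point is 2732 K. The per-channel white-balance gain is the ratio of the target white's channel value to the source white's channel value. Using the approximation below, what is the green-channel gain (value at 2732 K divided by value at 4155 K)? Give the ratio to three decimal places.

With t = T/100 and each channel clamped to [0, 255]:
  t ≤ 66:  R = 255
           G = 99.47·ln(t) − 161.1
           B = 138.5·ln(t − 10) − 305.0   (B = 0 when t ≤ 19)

0.801

At 4155 K (t = 41.55):
  G = 99.47·ln 41.55 − 161.1 = 99.47·3.7269 − 161.1 = 209.614.
At 2732 K (t = 27.32):
  G = 99.47·ln 27.32 − 161.1 = 99.47·3.3076 − 161.1 = 167.909.
Gain = 167.909 / 209.614 = 0.8010 → 0.801.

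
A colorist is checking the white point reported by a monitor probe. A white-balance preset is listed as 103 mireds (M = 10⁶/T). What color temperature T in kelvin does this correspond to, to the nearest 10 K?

9710 K

T = 10⁶ / 103 = 9708.74 K → 9710 K.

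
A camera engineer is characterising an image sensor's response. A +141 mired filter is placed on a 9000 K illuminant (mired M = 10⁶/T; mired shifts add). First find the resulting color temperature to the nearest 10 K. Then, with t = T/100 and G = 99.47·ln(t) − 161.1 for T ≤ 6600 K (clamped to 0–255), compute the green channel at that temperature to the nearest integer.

205

M_in = 10⁶/9000 = 111.11; M_out = 111.11 + (+141) = 252.11.
T_out = 10⁶/252.11 = 3966.5 K → 3970 K; t = 39.7.
G = 99.47·ln 39.7 − 161.1 = 99.47·3.6814 − 161.1 = 205.084.
Rounded: 205.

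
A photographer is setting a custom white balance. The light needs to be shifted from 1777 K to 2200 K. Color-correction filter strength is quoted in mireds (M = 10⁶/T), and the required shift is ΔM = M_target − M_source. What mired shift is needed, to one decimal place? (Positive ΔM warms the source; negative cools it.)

-108.2 mireds

M_source = 10⁶/1777 = 562.746; M_target = 10⁶/2200 = 454.545.
ΔM = 454.545 − 562.746 = -108.201 → -108.2 mireds, a cooling shift.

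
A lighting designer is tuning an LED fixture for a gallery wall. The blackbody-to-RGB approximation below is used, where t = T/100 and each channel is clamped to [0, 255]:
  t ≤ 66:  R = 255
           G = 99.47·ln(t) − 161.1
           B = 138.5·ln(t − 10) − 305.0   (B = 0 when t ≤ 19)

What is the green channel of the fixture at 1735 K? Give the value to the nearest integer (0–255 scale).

123

t = 1735/100 = 17.35; the t ≤ 66 branch applies.
G = 99.47·ln 17.35 − 161.1 = 99.47·2.8536 − 161.1 = 122.747.
Rounded: 123.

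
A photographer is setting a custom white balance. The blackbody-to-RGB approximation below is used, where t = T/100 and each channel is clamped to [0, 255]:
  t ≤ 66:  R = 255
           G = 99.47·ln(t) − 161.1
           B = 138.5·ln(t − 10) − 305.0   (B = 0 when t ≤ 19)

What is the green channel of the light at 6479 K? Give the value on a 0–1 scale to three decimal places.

t = 6479/100 = 64.79; the t ≤ 66 branch applies.
G = 99.47·ln 64.79 − 161.1 = 99.47·4.1712 − 161.1 = 253.804.
On a 0–1 scale: 253.804/255 = 0.9953 → 0.995.

0.995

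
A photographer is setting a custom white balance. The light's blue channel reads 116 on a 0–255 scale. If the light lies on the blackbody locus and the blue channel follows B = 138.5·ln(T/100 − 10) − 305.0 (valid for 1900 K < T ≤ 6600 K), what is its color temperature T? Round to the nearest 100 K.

3100 K

ln(t − 10) = (116 + 305.0) / 138.5 = 3.0397.
t − 10 = e^3.0397 = 20.899, so t = 30.899.
T = 100·t = 3090 K → 3100 K to the nearest 100 K.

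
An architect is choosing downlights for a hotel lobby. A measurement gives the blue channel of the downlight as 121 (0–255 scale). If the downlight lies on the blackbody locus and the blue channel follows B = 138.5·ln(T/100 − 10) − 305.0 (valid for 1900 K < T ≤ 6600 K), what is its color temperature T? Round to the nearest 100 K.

3200 K

ln(t − 10) = (121 + 305.0) / 138.5 = 3.0758.
t − 10 = e^3.0758 = 21.667, so t = 31.667.
T = 100·t = 3167 K → 3200 K to the nearest 100 K.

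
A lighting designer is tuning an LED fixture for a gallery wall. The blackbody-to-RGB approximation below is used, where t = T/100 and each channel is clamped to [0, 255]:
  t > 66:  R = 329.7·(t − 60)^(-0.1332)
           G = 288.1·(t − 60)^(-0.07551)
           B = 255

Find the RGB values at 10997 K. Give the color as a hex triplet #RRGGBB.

t = 10997/100 = 109.97; the t > 66 branch applies.
R = 329.7·(109.97 − 60)^(-0.1332) = 329.7·49.97^(-0.1332) = 329.7·0.59393 = 195.817.
G = 288.1·(109.97 − 60)^(-0.07551) = 288.1·49.97^(-0.07551) = 288.1·0.74427 = 214.424.
B = 255 by definition for t > 66.
Rounded: (196, 214, 255).
In hex: #C4D6FF.

#C4D6FF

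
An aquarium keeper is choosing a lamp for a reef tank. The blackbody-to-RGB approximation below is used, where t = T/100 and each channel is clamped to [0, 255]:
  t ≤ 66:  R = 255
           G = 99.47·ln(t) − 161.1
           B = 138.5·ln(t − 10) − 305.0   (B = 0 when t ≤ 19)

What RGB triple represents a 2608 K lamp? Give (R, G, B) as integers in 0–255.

t = 2608/100 = 26.08; the t ≤ 66 branch applies.
R = 255 by definition for t ≤ 66.
G = 99.47·ln 26.08 − 161.1 = 99.47·3.2612 − 161.1 = 163.288.
B = 138.5·ln(26.08 − 10) − 305.0 = 138.5·ln 16.08 − 305.0 = 138.5·2.7776 − 305.0 = 79.694.
Rounded: (255, 163, 80).

(255, 163, 80)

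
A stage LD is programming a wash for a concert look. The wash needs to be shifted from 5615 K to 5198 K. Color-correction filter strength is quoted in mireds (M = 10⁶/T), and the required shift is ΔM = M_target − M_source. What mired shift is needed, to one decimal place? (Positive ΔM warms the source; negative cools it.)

+14.3 mireds

M_source = 10⁶/5615 = 178.094; M_target = 10⁶/5198 = 192.382.
ΔM = 192.382 − 178.094 = 14.287 → +14.3 mireds, a warming shift.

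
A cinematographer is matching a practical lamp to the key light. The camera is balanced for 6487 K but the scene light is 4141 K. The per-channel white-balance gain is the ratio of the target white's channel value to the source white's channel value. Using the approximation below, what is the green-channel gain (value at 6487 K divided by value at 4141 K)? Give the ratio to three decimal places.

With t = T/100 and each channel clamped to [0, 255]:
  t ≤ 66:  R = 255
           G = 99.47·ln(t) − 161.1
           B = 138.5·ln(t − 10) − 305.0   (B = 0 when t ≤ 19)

1.213

At 4141 K (t = 41.41):
  G = 99.47·ln 41.41 − 161.1 = 99.47·3.7235 − 161.1 = 209.279.
At 6487 K (t = 64.87):
  G = 99.47·ln 64.87 − 161.1 = 99.47·4.1724 − 161.1 = 253.927.
Gain = 253.927 / 209.279 = 1.2133 → 1.213.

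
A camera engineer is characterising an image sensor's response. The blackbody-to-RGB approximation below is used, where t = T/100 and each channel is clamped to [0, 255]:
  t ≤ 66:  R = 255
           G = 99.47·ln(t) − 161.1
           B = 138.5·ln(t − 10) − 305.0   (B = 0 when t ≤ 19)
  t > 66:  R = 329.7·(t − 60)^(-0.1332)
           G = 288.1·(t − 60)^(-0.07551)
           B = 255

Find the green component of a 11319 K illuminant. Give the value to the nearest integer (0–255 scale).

213

t = 11319/100 = 113.19; the t > 66 branch applies.
G = 288.1·(113.19 − 60)^(-0.07551) = 288.1·53.19^(-0.07551) = 288.1·0.74077 = 213.415.
Rounded: 213.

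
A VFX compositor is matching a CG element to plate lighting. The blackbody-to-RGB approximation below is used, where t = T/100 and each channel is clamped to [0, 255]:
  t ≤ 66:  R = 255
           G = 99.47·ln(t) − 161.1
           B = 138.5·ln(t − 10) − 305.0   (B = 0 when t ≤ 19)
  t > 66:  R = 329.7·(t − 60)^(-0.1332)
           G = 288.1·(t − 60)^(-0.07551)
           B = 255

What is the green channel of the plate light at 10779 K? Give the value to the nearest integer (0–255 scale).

215

t = 10779/100 = 107.79; the t > 66 branch applies.
G = 288.1·(107.79 − 60)^(-0.07551) = 288.1·47.79^(-0.07551) = 288.1·0.74678 = 215.148.
Rounded: 215.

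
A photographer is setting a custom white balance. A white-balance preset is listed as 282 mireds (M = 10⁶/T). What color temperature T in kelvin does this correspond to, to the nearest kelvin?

T = 10⁶ / 282 = 3546.10 K → 3546 K.

3546 K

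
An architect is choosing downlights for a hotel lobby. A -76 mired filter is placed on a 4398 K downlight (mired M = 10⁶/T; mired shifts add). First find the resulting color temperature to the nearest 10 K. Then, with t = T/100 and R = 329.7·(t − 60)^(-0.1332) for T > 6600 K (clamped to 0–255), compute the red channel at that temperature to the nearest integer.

M_in = 10⁶/4398 = 227.38; M_out = 227.38 + (-76) = 151.38.
T_out = 10⁶/151.38 = 6606.1 K → 6610 K; t = 66.1.
R = 329.7·(66.1 − 60)^(-0.1332) = 329.7·6.1^(-0.1332) = 329.7·0.78595 = 259.127 → clamped to 255.
Rounded: 255.

255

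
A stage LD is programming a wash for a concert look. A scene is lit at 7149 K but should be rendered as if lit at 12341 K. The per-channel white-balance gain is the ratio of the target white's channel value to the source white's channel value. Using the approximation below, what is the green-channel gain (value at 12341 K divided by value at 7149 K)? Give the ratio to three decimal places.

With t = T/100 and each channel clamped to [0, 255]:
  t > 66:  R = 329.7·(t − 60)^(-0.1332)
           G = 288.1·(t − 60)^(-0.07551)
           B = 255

0.879

At 7149 K (t = 71.49):
  G = 288.1·(71.49 − 60)^(-0.07551) = 288.1·11.49^(-0.07551) = 288.1·0.83164 = 239.595.
At 12341 K (t = 123.41):
  G = 288.1·(123.41 − 60)^(-0.07551) = 288.1·63.41^(-0.07551) = 288.1·0.73100 = 210.602.
Gain = 210.602 / 239.595 = 0.8790 → 0.879.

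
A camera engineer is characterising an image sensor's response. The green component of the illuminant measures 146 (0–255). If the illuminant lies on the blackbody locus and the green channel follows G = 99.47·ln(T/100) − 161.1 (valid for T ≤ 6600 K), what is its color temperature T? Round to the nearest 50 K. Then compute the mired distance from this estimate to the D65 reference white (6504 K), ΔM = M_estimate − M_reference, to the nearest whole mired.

ln t = (146 + 161.1) / 99.47 = 3.0874.
t = e^3.0874 = 21.919.
T = 100·t = 2192 K → 2200 K to the nearest 50 K.
M_estimate = 10⁶/2200 = 454.55; M_reference = 10⁶/6504 = 153.75.
ΔM = 454.55 − 153.75 = 300.79 → +301 mireds.

+301 mireds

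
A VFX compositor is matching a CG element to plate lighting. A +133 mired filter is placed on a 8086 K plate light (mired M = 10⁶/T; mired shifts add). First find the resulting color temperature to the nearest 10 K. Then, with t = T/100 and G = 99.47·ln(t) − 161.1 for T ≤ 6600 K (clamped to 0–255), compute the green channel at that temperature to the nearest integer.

203

M_in = 10⁶/8086 = 123.67; M_out = 123.67 + (+133) = 256.67.
T_out = 10⁶/256.67 = 3896.0 K → 3900 K; t = 39.
G = 99.47·ln 39 − 161.1 = 99.47·3.6636 − 161.1 = 203.314.
Rounded: 203.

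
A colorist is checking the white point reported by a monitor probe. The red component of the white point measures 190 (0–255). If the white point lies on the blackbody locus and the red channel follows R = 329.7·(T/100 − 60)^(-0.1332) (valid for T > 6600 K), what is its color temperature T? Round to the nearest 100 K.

12300 K

(t − 60)^(-0.1332) = 190/329.7 = 0.57628.
t − 60 = 0.57628^(1/-0.1332) = 0.57628^(-7.508) = 62.667, so t = 122.667.
T = 100·t = 12267 K → 12300 K to the nearest 100 K.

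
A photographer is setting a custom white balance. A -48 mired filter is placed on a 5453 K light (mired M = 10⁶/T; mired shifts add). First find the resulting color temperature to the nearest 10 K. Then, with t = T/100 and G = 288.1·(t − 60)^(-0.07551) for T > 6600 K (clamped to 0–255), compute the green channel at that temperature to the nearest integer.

236

M_in = 10⁶/5453 = 183.39; M_out = 183.39 + (-48) = 135.39.
T_out = 10⁶/135.39 = 7386.3 K → 7390 K; t = 73.9.
G = 288.1·(73.9 − 60)^(-0.07551) = 288.1·13.9^(-0.07551) = 288.1·0.81977 = 236.175.
Rounded: 236.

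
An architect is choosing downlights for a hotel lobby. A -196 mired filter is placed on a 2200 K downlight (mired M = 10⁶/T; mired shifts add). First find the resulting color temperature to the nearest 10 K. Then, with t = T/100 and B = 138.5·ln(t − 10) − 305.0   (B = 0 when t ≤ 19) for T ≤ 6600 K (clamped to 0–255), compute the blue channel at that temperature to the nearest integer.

160

M_in = 10⁶/2200 = 454.55; M_out = 454.55 + (-196) = 258.55.
T_out = 10⁶/258.55 = 3867.8 K → 3870 K; t = 38.7.
B = 138.5·ln(38.7 − 10) − 305.0 = 138.5·ln 28.7 − 305.0 = 138.5·3.3569 − 305.0 = 159.930.
Rounded: 160.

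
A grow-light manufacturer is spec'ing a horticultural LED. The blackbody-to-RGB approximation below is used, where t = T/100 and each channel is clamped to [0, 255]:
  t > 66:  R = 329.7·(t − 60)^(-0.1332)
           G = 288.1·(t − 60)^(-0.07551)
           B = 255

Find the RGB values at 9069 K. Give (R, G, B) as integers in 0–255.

(209, 222, 255)

t = 9069/100 = 90.69; the t > 66 branch applies.
R = 329.7·(90.69 − 60)^(-0.1332) = 329.7·30.69^(-0.1332) = 329.7·0.63377 = 208.954.
G = 288.1·(90.69 − 60)^(-0.07551) = 288.1·30.69^(-0.07551) = 288.1·0.77218 = 222.464.
B = 255 by definition for t > 66.
Rounded: (209, 222, 255).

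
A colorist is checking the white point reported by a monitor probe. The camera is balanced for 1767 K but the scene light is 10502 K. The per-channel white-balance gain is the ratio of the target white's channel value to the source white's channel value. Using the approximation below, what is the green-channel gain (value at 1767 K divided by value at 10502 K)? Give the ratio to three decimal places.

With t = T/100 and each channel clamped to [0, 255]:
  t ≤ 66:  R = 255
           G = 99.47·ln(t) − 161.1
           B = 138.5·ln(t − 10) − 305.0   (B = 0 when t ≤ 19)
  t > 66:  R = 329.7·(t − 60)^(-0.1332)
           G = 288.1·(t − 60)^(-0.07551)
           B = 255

0.576

At 10502 K (t = 105.02):
  G = 288.1·(105.02 − 60)^(-0.07551) = 288.1·45.02^(-0.07551) = 288.1·0.75016 = 216.120.
At 1767 K (t = 17.67):
  G = 99.47·ln 17.67 − 161.1 = 99.47·2.8719 − 161.1 = 124.565.
Gain = 124.565 / 216.120 = 0.5764 → 0.576.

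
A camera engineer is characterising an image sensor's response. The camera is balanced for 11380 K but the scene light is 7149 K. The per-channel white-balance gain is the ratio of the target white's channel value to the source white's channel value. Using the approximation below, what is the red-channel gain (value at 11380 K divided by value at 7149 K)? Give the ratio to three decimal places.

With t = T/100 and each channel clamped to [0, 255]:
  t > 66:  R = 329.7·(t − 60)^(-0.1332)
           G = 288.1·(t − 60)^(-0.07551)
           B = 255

0.814

At 7149 K (t = 71.49):
  R = 329.7·(71.49 − 60)^(-0.1332) = 329.7·11.49^(-0.1332) = 329.7·0.72238 = 238.168.
At 11380 K (t = 113.8):
  R = 329.7·(113.8 − 60)^(-0.1332) = 329.7·53.8^(-0.1332) = 329.7·0.58811 = 193.900.
Gain = 193.900 / 238.168 = 0.8141 → 0.814.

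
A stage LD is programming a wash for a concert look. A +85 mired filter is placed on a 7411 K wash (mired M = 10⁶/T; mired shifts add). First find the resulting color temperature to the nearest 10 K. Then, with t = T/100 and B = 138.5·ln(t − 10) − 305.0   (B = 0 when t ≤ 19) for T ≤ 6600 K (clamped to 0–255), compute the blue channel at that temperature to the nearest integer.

M_in = 10⁶/7411 = 134.93; M_out = 134.93 + (+85) = 219.93.
T_out = 10⁶/219.93 = 4546.8 K → 4550 K; t = 45.5.
B = 138.5·ln(45.5 − 10) − 305.0 = 138.5·ln 35.5 − 305.0 = 138.5·3.5695 − 305.0 = 189.380.
Rounded: 189.

189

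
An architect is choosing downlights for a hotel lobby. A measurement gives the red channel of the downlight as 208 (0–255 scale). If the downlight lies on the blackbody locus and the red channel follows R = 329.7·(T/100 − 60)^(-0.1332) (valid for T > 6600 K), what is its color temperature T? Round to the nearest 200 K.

9200 K

(t − 60)^(-0.1332) = 208/329.7 = 0.63088.
t − 60 = 0.63088^(1/-0.1332) = 0.63088^(-7.508) = 31.763, so t = 91.763.
T = 100·t = 9176 K → 9200 K to the nearest 200 K.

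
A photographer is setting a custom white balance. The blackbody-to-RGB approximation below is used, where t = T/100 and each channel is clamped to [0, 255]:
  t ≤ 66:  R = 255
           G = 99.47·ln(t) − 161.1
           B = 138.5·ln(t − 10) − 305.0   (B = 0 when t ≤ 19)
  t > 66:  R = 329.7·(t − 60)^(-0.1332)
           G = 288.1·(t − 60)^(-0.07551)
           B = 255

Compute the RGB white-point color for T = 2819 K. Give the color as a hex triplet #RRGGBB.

t = 2819/100 = 28.19; the t ≤ 66 branch applies.
R = 255 by definition for t ≤ 66.
G = 99.47·ln 28.19 − 161.1 = 99.47·3.3390 − 161.1 = 171.027.
B = 138.5·ln(28.19 − 10) − 305.0 = 138.5·ln 18.19 − 305.0 = 138.5·2.9009 − 305.0 = 96.771.
Rounded: (255, 171, 97).
In hex: #FFAB61.

#FFAB61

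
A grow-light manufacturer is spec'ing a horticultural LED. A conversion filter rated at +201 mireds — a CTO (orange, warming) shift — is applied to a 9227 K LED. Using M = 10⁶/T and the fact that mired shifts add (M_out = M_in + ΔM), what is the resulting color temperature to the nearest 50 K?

M_in = 10⁶/9227 = 108.38 mireds.
M_out = 108.38 + (+201) = 309.38 mireds.
T_out = 10⁶/309.38 = 3232.3 K → 3250 K.

3250 K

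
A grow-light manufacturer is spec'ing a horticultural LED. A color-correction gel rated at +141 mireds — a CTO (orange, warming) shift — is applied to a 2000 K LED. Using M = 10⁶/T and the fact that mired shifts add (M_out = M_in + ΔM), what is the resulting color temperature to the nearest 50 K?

M_in = 10⁶/2000 = 500.00 mireds.
M_out = 500.00 + (+141) = 641.00 mireds.
T_out = 10⁶/641.00 = 1560.1 K → 1550 K.

1550 K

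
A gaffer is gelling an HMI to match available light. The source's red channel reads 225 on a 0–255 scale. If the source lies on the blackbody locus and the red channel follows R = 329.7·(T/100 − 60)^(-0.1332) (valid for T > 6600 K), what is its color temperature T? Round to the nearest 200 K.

(t − 60)^(-0.1332) = 225/329.7 = 0.68244.
t − 60 = 0.68244^(1/-0.1332) = 0.68244^(-7.508) = 17.610, so t = 77.610.
T = 100·t = 7761 K → 7800 K to the nearest 200 K.

7800 K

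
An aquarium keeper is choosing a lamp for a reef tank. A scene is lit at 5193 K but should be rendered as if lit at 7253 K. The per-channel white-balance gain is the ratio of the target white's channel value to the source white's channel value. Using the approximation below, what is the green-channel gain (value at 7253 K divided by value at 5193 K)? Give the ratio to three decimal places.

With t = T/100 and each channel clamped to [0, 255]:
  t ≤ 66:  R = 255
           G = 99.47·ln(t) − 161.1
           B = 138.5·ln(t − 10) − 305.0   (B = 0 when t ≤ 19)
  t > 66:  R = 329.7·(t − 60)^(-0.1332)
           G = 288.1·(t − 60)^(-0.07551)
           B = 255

At 5193 K (t = 51.93):
  G = 99.47·ln 51.93 − 161.1 = 99.47·3.9499 − 161.1 = 231.796.
At 7253 K (t = 72.53):
  G = 288.1·(72.53 − 60)^(-0.07551) = 288.1·12.53^(-0.07551) = 288.1·0.82622 = 238.033.
Gain = 238.033 / 231.796 = 1.0269 → 1.027.

1.027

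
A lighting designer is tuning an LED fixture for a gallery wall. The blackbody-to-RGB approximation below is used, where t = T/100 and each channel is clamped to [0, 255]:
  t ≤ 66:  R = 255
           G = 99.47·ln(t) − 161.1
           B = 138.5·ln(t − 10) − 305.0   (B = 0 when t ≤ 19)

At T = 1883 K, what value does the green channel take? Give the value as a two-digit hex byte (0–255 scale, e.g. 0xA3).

t = 1883/100 = 18.83; the t ≤ 66 branch applies.
G = 99.47·ln 18.83 − 161.1 = 99.47·2.9355 − 161.1 = 130.889.
Rounded: 131; in hex, 0x83.

0x83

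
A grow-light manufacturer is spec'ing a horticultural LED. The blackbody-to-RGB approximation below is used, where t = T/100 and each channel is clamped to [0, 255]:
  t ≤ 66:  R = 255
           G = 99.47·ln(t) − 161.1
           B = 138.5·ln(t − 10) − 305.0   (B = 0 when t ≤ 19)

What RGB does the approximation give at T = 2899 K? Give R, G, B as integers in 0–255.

R=255, G=174, B=103

t = 2899/100 = 28.99; the t ≤ 66 branch applies.
R = 255 by definition for t ≤ 66.
G = 99.47·ln 28.99 − 161.1 = 99.47·3.3670 − 161.1 = 173.811.
B = 138.5·ln(28.99 − 10) − 305.0 = 138.5·ln 18.99 − 305.0 = 138.5·2.9439 − 305.0 = 102.732.
Rounded: (255, 174, 103).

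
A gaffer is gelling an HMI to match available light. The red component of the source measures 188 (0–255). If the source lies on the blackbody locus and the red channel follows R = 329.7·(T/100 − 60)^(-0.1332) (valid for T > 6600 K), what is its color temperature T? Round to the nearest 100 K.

(t − 60)^(-0.1332) = 188/329.7 = 0.57022.
t − 60 = 0.57022^(1/-0.1332) = 0.57022^(-7.508) = 67.848, so t = 127.848.
T = 100·t = 12785 K → 12800 K to the nearest 100 K.

12800 K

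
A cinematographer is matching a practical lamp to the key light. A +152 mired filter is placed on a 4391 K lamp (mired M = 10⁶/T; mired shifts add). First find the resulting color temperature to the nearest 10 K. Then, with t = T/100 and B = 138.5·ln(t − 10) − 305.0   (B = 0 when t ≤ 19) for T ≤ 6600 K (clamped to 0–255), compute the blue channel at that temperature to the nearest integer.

M_in = 10⁶/4391 = 227.74; M_out = 227.74 + (+152) = 379.74.
T_out = 10⁶/379.74 = 2633.4 K → 2630 K; t = 26.3.
B = 138.5·ln(26.3 − 10) − 305.0 = 138.5·ln 16.3 − 305.0 = 138.5·2.7912 − 305.0 = 81.576.
Rounded: 82.

82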